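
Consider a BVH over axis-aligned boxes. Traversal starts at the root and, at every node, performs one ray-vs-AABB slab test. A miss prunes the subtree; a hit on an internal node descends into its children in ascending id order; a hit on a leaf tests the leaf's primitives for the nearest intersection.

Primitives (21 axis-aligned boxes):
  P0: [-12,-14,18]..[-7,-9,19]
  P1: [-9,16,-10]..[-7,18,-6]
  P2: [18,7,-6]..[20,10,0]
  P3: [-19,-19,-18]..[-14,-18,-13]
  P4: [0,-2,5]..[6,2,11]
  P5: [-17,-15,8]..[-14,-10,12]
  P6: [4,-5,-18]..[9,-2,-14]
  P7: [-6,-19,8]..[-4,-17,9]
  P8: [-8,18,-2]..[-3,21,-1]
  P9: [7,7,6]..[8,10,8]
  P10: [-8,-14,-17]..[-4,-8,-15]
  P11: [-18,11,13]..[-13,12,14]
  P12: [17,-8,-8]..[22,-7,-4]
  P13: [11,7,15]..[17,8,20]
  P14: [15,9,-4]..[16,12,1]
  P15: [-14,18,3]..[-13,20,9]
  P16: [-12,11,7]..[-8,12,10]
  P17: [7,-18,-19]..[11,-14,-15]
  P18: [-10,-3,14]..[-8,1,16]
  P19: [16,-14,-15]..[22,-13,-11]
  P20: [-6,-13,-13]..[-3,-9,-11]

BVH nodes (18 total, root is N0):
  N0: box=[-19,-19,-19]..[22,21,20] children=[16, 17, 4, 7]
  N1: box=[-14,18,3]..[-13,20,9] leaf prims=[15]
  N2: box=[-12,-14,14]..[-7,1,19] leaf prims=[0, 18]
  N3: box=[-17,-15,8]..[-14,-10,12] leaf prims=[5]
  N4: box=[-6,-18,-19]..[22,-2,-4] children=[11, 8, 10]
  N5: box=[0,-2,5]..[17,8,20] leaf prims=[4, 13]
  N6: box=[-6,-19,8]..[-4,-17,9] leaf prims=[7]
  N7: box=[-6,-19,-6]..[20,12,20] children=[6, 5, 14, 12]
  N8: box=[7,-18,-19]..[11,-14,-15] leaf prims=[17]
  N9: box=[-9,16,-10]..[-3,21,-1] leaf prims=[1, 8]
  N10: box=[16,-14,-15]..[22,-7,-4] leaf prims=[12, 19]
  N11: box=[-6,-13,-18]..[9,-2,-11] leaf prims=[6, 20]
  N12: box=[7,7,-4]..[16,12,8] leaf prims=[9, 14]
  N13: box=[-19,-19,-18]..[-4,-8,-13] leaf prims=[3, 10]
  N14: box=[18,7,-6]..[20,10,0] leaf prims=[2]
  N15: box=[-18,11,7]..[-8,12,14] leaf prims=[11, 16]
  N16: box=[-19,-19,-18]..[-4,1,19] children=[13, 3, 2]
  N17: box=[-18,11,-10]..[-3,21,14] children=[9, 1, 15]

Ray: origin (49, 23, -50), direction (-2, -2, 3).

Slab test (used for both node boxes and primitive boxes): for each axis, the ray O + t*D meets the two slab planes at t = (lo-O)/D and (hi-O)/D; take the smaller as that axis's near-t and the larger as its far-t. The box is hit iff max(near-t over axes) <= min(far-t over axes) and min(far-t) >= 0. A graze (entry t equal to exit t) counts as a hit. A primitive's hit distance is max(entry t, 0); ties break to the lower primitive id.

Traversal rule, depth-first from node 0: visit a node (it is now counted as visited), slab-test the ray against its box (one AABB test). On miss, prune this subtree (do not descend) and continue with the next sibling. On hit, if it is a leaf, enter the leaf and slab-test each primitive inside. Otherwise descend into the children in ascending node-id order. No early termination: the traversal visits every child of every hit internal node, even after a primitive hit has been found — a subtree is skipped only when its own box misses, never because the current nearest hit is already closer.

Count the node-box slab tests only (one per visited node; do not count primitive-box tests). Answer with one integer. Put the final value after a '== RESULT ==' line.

Trace the traversal:
N0 x:[27/2,34] y:[1,21] z:[31/3,70/3] -> hit [27/2,21], descend [4, 7, 16, 17]
  N4 x:[27/2,55/2] y:[25/2,41/2] z:[31/3,46/3] -> hit [27/2,46/3], descend [8, 10, 11]
    N8 x:[19,21] y:[37/2,41/2] z:[31/3,35/3] -> miss, prune
    N10 x:[27/2,33/2] y:[15,37/2] z:[35/3,46/3] -> hit [15,46/3] leaf, test {P12@t=15, P19(miss)}
    N11 x:[20,55/2] y:[25/2,18] z:[32/3,13] -> miss, prune
  N7 x:[29/2,55/2] y:[11/2,21] z:[44/3,70/3] -> hit [44/3,21], descend [5, 6, 12, 14]
    N5 x:[16,49/2] y:[15/2,25/2] z:[55/3,70/3] -> miss, prune
    N6 x:[53/2,55/2] y:[20,21] z:[58/3,59/3] -> miss, prune
    N12 x:[33/2,21] y:[11/2,8] z:[46/3,58/3] -> miss, prune
    N14 x:[29/2,31/2] y:[13/2,8] z:[44/3,50/3] -> miss, prune
  N16 x:[53/2,34] y:[11,21] z:[32/3,23] -> miss, prune
  N17 x:[26,67/2] y:[1,6] z:[40/3,64/3] -> miss, prune

12 AABB tests over nodes [0, 4, 8, 10, 11, 7, 5, 6, 12, 14, 16, 17]; 1 leaf entered; closest P12.

== RESULT ==
12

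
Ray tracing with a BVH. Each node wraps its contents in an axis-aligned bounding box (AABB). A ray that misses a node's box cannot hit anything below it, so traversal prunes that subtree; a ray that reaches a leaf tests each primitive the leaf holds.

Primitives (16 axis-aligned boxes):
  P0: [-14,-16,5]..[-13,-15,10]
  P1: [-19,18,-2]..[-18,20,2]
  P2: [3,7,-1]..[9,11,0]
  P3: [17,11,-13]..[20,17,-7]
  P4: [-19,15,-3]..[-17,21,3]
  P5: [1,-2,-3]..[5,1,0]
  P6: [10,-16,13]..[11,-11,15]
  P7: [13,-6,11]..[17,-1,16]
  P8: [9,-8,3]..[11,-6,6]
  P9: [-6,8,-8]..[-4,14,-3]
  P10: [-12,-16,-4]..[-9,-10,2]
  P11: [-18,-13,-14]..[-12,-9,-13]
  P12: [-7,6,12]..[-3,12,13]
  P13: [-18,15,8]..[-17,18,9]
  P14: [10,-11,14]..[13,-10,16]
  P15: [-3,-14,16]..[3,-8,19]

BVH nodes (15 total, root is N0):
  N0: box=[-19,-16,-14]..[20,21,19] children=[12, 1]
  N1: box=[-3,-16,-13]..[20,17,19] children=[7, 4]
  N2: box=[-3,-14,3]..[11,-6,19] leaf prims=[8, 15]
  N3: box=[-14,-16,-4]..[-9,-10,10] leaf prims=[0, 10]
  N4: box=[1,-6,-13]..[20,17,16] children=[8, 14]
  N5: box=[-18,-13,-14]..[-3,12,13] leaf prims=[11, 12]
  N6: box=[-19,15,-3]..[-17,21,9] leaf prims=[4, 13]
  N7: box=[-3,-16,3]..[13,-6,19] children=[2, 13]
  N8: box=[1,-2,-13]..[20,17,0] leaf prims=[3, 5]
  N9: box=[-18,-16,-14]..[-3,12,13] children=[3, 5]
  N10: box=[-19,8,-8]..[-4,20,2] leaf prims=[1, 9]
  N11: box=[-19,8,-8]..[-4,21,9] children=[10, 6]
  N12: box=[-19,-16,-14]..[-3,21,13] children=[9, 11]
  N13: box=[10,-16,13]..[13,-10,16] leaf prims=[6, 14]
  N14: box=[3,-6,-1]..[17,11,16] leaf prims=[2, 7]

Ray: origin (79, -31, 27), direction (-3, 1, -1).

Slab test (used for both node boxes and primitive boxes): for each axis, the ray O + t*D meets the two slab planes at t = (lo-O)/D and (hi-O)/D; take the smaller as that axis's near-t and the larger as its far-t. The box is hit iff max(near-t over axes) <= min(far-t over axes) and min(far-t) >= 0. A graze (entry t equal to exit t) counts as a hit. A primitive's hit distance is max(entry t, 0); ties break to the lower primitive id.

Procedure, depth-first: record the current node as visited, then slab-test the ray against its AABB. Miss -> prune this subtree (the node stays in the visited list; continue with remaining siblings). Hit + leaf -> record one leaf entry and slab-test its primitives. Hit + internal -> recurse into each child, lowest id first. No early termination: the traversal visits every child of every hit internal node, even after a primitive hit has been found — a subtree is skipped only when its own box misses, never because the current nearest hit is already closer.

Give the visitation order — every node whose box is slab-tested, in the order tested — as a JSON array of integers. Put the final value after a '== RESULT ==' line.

Walk:
N0 x:[59/3,98/3] y:[15,52] z:[8,41] -> hit [59/3,98/3], descend [1, 12]
  N1 x:[59/3,82/3] y:[15,48] z:[8,40] -> hit [59/3,82/3], descend [4, 7]
    N4 x:[59/3,26] y:[25,48] z:[11,40] -> hit [25,26], descend [8, 14]
      N8 x:[59/3,26] y:[29,48] z:[27,40] -> miss, prune
      N14 x:[62/3,76/3] y:[25,42] z:[11,28] -> hit [25,76/3] leaf, test {P2(miss), P7(miss)}
    N7 x:[22,82/3] y:[15,25] z:[8,24] -> hit [22,24], descend [2, 13]
      N2 x:[68/3,82/3] y:[17,25] z:[8,24] -> hit [68/3,24] leaf, test {P8@t=23, P15(miss)}
      N13 x:[22,23] y:[15,21] z:[11,14] -> miss, prune
  N12 x:[82/3,98/3] y:[15,52] z:[14,41] -> hit [82/3,98/3], descend [9, 11]
    N9 x:[82/3,97/3] y:[15,43] z:[14,41] -> hit [82/3,97/3], descend [3, 5]
      N3 x:[88/3,31] y:[15,21] z:[17,31] -> miss, prune
      N5 x:[82/3,97/3] y:[18,43] z:[14,41] -> hit [82/3,97/3] leaf, test {P11(miss), P12(miss)}
    N11 x:[83/3,98/3] y:[39,52] z:[18,35] -> miss, prune

13 AABB tests over nodes [0, 1, 4, 8, 14, 7, 2, 13, 12, 9, 3, 5, 11]; 3 leaves entered; closest P8.

== RESULT ==
[0, 1, 4, 8, 14, 7, 2, 13, 12, 9, 3, 5, 11]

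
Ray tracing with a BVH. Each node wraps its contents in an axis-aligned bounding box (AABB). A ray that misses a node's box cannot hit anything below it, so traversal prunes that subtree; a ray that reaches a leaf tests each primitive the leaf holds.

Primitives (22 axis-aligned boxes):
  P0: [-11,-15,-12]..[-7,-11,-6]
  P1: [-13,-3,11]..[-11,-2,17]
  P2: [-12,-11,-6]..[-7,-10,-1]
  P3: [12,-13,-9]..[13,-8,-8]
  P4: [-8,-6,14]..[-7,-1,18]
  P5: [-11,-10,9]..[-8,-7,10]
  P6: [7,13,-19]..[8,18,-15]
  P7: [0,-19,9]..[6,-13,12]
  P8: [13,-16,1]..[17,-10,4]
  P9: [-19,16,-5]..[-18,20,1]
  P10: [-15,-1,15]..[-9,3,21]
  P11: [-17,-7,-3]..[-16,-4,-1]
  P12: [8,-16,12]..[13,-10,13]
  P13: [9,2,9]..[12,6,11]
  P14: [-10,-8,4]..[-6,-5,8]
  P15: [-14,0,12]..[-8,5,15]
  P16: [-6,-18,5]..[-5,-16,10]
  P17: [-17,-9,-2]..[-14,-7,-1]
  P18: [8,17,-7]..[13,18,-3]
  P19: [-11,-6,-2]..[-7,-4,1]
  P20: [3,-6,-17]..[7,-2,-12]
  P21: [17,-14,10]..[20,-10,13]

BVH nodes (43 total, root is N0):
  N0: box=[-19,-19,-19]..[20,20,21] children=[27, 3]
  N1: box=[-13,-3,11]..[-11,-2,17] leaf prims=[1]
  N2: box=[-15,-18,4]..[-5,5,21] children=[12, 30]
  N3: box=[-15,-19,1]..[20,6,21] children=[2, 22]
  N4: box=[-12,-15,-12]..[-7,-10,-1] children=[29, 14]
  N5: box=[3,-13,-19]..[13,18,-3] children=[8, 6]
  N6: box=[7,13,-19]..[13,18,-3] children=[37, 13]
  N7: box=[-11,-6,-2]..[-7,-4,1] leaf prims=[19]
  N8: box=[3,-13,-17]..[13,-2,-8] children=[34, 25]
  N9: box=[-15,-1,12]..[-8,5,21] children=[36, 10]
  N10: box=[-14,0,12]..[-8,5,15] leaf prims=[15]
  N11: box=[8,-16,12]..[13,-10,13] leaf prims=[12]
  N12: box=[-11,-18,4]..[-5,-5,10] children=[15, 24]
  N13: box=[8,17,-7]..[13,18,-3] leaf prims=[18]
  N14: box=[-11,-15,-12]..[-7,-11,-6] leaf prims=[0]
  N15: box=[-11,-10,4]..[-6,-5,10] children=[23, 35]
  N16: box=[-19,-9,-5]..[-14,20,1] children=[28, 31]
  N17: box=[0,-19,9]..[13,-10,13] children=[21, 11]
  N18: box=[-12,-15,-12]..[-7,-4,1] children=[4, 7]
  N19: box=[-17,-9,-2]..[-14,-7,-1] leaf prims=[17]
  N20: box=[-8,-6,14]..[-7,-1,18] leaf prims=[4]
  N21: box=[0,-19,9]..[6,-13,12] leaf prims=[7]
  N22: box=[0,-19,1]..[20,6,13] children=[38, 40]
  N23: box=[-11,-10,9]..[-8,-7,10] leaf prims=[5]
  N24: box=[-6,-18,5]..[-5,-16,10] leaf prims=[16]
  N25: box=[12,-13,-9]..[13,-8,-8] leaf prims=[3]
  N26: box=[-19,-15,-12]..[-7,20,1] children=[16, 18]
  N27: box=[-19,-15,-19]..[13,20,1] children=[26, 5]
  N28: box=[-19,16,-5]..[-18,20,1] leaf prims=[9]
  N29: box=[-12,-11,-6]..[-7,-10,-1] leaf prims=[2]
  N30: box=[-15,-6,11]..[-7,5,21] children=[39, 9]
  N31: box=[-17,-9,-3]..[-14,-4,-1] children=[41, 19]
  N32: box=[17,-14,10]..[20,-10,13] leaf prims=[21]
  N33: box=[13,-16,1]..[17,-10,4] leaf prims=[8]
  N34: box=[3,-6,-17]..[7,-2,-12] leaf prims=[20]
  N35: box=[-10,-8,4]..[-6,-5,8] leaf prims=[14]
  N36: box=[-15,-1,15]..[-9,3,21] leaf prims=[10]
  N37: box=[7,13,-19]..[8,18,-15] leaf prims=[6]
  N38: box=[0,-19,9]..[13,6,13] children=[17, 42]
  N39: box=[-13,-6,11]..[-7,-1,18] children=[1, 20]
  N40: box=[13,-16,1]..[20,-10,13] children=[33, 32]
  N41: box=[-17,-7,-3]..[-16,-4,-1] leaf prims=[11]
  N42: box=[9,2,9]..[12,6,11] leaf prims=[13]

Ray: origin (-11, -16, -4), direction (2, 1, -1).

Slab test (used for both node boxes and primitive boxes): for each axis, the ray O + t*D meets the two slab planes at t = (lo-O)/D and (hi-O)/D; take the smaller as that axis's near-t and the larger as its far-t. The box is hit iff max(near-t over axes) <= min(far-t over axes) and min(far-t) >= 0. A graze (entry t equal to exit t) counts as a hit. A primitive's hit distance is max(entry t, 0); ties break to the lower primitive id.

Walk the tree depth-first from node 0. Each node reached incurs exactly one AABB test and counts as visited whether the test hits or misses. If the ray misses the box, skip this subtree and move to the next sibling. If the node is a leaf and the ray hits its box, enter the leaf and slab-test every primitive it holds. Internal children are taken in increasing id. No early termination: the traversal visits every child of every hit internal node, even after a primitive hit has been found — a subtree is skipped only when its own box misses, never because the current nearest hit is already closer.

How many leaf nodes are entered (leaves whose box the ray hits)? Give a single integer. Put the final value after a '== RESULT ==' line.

Trace the traversal:
N0 x:[-4,31/2] y:[-3,36] z:[-25,15] -> hit [-3,15], descend [3, 27]
  N3 x:[-2,31/2] y:[-3,22] z:[-25,-5] -> miss, prune
  N27 x:[-4,12] y:[1,36] z:[-5,15] -> hit [1,12], descend [5, 26]
    N5 x:[7,12] y:[3,34] z:[-1,15] -> hit [7,12], descend [6, 8]
      N6 x:[9,12] y:[29,34] z:[-1,15] -> miss, prune
      N8 x:[7,12] y:[3,14] z:[4,13] -> hit [7,12], descend [25, 34]
        N25 x:[23/2,12] y:[3,8] z:[4,5] -> miss, prune
        N34 x:[7,9] y:[10,14] z:[8,13] -> miss, prune
    N26 x:[-4,2] y:[1,36] z:[-5,8] -> hit [1,2], descend [16, 18]
      N16 x:[-4,-3/2] y:[7,36] z:[-5,1] -> miss, prune
      N18 x:[-1/2,2] y:[1,12] z:[-5,8] -> hit [1,2], descend [4, 7]
        N4 x:[-1/2,2] y:[1,6] z:[-3,8] -> hit [1,2], descend [14, 29]
          N14 x:[0,2] y:[1,5] z:[2,8] -> hit [2,2] leaf, test {P0@t=2}
          N29 x:[-1/2,2] y:[5,6] z:[-3,2] -> miss, prune
        N7 x:[0,2] y:[10,12] z:[-5,-2] -> miss, prune

15 AABB tests over nodes [0, 3, 27, 5, 6, 8, 25, 34, 26, 16, 18, 4, 14, 29, 7]; 1 leaf entered; closest P0.

== RESULT ==
1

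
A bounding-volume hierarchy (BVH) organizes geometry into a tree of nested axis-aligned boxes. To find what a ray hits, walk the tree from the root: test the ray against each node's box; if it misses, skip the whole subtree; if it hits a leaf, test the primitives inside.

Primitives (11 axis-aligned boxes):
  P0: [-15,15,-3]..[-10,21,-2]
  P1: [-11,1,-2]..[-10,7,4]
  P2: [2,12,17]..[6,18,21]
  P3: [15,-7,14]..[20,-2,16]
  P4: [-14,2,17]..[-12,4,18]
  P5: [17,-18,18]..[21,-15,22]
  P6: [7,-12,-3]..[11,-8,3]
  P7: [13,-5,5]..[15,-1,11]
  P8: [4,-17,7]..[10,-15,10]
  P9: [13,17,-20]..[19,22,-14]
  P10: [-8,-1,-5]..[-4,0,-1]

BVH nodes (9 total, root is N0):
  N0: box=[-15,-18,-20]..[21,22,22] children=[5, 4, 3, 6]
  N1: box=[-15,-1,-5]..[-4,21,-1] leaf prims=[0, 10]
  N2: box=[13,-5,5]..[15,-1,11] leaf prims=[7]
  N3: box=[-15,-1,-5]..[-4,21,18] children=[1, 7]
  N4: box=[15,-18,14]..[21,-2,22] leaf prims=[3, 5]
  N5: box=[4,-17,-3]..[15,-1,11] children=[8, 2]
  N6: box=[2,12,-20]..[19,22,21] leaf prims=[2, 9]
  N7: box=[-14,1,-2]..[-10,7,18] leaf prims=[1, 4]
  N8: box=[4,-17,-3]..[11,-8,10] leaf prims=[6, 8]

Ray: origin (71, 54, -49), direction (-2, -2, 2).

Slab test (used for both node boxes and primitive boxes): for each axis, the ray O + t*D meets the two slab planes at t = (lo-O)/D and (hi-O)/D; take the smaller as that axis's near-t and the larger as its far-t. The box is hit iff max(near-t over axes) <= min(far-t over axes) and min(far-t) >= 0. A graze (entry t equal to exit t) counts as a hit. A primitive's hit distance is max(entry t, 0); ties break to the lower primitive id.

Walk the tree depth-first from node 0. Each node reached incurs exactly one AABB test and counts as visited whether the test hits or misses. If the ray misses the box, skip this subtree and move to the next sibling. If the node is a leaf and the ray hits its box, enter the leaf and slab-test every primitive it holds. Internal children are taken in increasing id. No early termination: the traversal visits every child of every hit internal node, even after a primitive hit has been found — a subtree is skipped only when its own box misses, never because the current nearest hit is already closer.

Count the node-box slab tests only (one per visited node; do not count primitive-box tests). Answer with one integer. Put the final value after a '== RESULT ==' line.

Trace the traversal:
N0 x:[25,43] y:[16,36] z:[29/2,71/2] -> hit [25,71/2], descend [3, 4, 5, 6]
  N3 x:[75/2,43] y:[33/2,55/2] z:[22,67/2] -> miss, prune
  N4 x:[25,28] y:[28,36] z:[63/2,71/2] -> miss, prune
  N5 x:[28,67/2] y:[55/2,71/2] z:[23,30] -> hit [28,30], descend [2, 8]
    N2 x:[28,29] y:[55/2,59/2] z:[27,30] -> hit [28,29] leaf, test {P7@t=28}
    N8 x:[30,67/2] y:[31,71/2] z:[23,59/2] -> miss, prune
  N6 x:[26,69/2] y:[16,21] z:[29/2,35] -> miss, prune

Summary -> nodes [0, 3, 4, 5, 2, 8, 6]; box-tests=7; leaf-entries=1; first=P7

== RESULT ==
7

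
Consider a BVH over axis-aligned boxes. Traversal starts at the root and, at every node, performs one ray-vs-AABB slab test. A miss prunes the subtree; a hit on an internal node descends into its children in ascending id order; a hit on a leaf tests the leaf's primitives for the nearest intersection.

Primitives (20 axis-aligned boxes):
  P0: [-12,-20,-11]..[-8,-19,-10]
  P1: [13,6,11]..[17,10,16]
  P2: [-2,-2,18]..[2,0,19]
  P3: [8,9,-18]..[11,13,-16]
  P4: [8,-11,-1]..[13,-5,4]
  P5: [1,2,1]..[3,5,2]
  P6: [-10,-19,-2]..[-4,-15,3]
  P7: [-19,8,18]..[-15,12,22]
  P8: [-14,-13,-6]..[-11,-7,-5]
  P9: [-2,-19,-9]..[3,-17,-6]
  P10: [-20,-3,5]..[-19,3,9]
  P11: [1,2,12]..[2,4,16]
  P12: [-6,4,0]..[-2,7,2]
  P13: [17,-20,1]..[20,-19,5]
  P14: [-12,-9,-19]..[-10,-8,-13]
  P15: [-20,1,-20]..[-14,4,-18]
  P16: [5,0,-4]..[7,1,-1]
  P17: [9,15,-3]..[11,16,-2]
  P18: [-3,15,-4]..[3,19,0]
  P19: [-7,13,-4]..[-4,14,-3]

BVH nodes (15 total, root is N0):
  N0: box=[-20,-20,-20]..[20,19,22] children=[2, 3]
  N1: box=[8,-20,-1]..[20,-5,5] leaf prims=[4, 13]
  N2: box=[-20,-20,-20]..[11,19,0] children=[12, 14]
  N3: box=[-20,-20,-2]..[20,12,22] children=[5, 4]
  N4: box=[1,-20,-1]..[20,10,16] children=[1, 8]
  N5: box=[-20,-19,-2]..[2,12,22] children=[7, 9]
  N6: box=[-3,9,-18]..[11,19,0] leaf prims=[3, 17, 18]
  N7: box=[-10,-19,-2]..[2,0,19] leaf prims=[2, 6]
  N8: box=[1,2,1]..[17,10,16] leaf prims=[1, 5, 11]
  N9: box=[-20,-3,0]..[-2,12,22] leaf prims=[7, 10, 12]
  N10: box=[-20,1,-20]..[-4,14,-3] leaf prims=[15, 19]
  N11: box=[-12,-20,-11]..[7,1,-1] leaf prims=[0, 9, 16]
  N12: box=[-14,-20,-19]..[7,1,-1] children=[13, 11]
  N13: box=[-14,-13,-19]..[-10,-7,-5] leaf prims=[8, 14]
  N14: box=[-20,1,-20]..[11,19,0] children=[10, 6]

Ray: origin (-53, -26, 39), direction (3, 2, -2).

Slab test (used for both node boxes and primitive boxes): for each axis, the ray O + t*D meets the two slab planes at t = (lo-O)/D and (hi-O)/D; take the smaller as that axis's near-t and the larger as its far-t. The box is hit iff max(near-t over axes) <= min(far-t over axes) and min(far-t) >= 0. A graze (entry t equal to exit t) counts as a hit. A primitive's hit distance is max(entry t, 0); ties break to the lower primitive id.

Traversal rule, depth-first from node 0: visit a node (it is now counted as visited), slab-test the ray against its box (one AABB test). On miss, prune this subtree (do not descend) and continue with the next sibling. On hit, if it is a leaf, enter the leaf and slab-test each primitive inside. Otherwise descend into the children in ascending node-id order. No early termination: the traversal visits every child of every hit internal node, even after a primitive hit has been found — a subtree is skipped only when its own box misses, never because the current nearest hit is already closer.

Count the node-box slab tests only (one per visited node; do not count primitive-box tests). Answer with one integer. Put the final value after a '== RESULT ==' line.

Walk:
N0 x:[11,73/3] y:[3,45/2] z:[17/2,59/2] -> hit [11,45/2], descend [2, 3]
  N2 x:[11,64/3] y:[3,45/2] z:[39/2,59/2] -> hit [39/2,64/3], descend [12, 14]
    N12 x:[13,20] y:[3,27/2] z:[20,29] -> miss, prune
    N14 x:[11,64/3] y:[27/2,45/2] z:[39/2,59/2] -> hit [39/2,64/3], descend [6, 10]
      N6 x:[50/3,64/3] y:[35/2,45/2] z:[39/2,57/2] -> hit [39/2,64/3] leaf, test {P3(miss), P17@t=62/3, P18(miss)}
      N10 x:[11,49/3] y:[27/2,20] z:[21,59/2] -> miss, prune
  N3 x:[11,73/3] y:[3,19] z:[17/2,41/2] -> hit [11,19], descend [4, 5]
    N4 x:[18,73/3] y:[3,18] z:[23/2,20] -> hit [18,18], descend [1, 8]
      N1 x:[61/3,73/3] y:[3,21/2] z:[17,20] -> miss, prune
      N8 x:[18,70/3] y:[14,18] z:[23/2,19] -> hit [18,18] leaf, test {P1(miss), P5(miss), P11(miss)}
    N5 x:[11,55/3] y:[7/2,19] z:[17/2,41/2] -> hit [11,55/3], descend [7, 9]
      N7 x:[43/3,55/3] y:[7/2,13] z:[10,41/2] -> miss, prune
      N9 x:[11,17] y:[23/2,19] z:[17/2,39/2] -> hit [23/2,17] leaf, test {P7(miss), P10(miss), P12(miss)}

Summary -> nodes [0, 2, 12, 14, 6, 10, 3, 4, 1, 8, 5, 7, 9]; box-tests=13; leaf-entries=3; first=P17

== RESULT ==
13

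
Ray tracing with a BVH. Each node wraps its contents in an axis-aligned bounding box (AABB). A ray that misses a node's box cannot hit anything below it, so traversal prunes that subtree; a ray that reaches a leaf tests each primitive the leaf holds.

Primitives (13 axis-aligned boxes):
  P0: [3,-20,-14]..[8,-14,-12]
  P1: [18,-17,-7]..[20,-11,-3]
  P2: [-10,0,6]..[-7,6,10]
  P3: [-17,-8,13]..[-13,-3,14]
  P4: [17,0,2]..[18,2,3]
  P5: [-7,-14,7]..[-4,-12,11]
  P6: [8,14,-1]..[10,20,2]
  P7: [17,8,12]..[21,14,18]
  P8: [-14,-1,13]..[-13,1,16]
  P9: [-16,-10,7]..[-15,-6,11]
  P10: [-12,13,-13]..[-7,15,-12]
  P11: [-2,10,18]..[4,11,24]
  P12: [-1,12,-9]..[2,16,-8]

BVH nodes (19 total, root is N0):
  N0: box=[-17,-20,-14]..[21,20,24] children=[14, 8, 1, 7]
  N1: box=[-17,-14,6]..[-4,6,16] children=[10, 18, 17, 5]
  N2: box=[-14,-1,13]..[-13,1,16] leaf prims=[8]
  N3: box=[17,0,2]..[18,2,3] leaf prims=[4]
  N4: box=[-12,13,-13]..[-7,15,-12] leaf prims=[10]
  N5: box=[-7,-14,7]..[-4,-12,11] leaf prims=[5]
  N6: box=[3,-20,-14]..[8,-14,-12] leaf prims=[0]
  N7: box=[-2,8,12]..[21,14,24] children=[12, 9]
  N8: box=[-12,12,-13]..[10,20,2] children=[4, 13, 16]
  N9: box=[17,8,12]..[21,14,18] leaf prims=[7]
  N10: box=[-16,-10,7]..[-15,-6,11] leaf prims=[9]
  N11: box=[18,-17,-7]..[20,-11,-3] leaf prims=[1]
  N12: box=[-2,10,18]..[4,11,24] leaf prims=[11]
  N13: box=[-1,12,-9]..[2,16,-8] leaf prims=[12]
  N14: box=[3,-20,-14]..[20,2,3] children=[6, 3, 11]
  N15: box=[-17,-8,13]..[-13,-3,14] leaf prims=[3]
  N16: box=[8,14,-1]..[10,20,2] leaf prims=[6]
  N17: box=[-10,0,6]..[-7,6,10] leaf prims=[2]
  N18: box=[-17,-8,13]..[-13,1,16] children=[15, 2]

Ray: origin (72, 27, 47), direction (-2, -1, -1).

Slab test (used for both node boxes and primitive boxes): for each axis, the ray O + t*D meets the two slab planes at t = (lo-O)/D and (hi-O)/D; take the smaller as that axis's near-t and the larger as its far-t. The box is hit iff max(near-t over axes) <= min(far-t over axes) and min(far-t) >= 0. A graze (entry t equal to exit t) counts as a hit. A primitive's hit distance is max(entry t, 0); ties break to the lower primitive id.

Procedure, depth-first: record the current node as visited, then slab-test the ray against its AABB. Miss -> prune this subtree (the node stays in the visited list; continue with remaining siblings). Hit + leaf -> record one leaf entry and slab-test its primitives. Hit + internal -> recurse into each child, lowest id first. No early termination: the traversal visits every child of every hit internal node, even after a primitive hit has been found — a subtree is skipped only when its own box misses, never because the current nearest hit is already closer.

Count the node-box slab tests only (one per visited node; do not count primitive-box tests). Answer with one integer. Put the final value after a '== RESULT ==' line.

Traverse from the root:
N0 x:[51/2,89/2] y:[7,47] z:[23,61] -> hit [51/2,89/2], descend [1, 7, 8, 14]
  N1 x:[38,89/2] y:[21,41] z:[31,41] -> hit [38,41], descend [5, 10, 17, 18]
    N5 x:[38,79/2] y:[39,41] z:[36,40] -> hit [39,79/2] leaf, test {P5@t=39}
    N10 x:[87/2,44] y:[33,37] z:[36,40] -> miss, prune
    N17 x:[79/2,41] y:[21,27] z:[37,41] -> miss, prune
    N18 x:[85/2,89/2] y:[26,35] z:[31,34] -> miss, prune
  N7 x:[51/2,37] y:[13,19] z:[23,35] -> miss, prune
  N8 x:[31,42] y:[7,15] z:[45,60] -> miss, prune
  N14 x:[26,69/2] y:[25,47] z:[44,61] -> miss, prune

9 AABB tests over nodes [0, 1, 5, 10, 17, 18, 7, 8, 14]; 1 leaf entered; closest P5.

== RESULT ==
9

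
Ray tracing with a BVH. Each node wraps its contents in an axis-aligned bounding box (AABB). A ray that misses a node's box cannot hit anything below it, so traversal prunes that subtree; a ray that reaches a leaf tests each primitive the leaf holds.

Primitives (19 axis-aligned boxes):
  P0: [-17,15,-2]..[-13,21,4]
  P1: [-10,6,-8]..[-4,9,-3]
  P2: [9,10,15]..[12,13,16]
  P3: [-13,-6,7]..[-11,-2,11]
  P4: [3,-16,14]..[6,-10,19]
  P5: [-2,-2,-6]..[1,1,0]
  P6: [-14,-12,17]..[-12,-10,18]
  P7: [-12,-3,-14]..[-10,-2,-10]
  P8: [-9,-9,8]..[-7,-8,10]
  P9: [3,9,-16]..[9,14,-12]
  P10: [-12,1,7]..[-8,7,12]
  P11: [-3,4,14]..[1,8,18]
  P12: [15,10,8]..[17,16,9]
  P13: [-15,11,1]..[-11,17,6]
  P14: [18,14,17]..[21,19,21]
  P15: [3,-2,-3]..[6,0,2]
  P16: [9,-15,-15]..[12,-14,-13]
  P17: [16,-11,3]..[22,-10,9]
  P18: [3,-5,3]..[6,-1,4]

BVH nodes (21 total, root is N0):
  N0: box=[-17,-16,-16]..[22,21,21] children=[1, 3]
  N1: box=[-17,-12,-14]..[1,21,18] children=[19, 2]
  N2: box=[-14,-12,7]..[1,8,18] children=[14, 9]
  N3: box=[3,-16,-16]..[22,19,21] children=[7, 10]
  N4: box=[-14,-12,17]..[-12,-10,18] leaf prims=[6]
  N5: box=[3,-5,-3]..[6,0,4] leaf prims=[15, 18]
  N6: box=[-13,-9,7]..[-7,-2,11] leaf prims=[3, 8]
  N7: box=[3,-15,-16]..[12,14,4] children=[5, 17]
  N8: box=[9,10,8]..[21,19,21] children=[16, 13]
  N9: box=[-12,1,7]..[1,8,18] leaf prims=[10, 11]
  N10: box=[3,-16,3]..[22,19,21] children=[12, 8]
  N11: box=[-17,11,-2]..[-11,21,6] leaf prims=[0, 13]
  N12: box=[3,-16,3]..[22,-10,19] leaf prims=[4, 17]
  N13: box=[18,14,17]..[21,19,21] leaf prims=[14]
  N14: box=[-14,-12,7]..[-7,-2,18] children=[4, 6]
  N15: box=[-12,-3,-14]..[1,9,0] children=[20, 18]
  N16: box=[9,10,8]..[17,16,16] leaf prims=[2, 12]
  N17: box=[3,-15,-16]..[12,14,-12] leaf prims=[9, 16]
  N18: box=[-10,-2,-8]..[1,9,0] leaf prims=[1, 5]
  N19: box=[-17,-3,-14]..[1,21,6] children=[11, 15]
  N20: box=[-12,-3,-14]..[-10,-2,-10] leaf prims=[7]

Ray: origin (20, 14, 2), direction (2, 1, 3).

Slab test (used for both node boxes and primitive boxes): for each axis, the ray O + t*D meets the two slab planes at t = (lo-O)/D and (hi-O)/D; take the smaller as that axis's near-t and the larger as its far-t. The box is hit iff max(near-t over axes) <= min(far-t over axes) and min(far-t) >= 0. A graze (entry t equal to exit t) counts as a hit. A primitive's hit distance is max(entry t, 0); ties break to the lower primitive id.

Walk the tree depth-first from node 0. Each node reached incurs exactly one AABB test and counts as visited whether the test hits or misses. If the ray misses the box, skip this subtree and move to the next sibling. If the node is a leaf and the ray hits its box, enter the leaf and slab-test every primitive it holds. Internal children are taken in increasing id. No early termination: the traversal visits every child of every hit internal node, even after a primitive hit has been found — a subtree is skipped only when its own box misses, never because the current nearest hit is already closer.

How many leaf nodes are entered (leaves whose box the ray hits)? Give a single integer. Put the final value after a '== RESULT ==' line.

Walk:
N0 x:[-37/2,1] y:[-30,7] z:[-6,19/3] -> hit [-6,1], descend [1, 3]
  N1 x:[-37/2,-19/2] y:[-26,7] z:[-16/3,16/3] -> miss, prune
  N3 x:[-17/2,1] y:[-30,5] z:[-6,19/3] -> hit [-6,1], descend [7, 10]
    N7 x:[-17/2,-4] y:[-29,0] z:[-6,2/3] -> miss, prune
    N10 x:[-17/2,1] y:[-30,5] z:[1/3,19/3] -> hit [1/3,1], descend [8, 12]
      N8 x:[-11/2,1/2] y:[-4,5] z:[2,19/3] -> miss, prune
      N12 x:[-17/2,1] y:[-30,-24] z:[1/3,17/3] -> miss, prune

order=[0, 1, 3, 7, 10, 8, 12]  |boxes|=7  |leaves|=0  hit=miss

== RESULT ==
0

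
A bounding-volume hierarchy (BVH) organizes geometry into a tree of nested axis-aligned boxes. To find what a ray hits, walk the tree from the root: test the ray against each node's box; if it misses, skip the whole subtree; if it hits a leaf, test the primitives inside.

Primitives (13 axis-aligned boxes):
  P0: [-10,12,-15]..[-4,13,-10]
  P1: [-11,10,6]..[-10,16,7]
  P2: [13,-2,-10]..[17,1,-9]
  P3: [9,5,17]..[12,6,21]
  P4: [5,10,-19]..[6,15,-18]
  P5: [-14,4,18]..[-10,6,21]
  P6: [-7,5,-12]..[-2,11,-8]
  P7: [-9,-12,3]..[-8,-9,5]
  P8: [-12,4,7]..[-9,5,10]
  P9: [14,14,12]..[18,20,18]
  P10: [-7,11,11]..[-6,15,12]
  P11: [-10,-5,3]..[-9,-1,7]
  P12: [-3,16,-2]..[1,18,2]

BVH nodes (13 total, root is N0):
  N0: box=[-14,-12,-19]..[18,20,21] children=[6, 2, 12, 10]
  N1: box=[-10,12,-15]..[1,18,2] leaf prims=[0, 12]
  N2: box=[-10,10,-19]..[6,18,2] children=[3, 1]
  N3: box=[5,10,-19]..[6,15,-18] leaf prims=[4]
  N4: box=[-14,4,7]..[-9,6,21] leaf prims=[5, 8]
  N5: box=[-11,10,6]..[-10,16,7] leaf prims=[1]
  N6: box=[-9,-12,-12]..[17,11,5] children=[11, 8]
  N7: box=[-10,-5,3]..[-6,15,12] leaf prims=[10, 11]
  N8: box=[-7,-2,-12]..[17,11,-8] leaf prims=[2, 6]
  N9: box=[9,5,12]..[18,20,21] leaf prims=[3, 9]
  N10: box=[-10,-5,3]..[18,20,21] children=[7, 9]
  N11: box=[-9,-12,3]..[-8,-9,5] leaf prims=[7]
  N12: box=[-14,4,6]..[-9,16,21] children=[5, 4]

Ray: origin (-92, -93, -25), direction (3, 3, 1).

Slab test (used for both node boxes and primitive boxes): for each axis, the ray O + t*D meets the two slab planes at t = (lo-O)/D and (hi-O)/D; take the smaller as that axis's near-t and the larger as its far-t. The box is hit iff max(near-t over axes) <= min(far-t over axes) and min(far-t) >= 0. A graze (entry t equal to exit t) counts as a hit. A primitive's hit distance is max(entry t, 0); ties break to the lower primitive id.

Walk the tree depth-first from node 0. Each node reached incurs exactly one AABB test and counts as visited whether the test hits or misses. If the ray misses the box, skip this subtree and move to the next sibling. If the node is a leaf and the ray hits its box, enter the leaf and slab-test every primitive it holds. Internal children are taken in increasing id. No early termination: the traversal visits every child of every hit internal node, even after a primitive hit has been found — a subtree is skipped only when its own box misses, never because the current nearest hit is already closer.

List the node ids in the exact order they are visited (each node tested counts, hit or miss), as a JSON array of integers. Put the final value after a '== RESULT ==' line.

Walk:
N0 x:[26,110/3] y:[27,113/3] z:[6,46] -> hit [27,110/3], descend [2, 6, 10, 12]
  N2 x:[82/3,98/3] y:[103/3,37] z:[6,27] -> miss, prune
  N6 x:[83/3,109/3] y:[27,104/3] z:[13,30] -> hit [83/3,30], descend [8, 11]
    N8 x:[85/3,109/3] y:[91/3,104/3] z:[13,17] -> miss, prune
    N11 x:[83/3,28] y:[27,28] z:[28,30] -> hit [28,28] leaf, test {P7@t=28}
  N10 x:[82/3,110/3] y:[88/3,113/3] z:[28,46] -> hit [88/3,110/3], descend [7, 9]
    N7 x:[82/3,86/3] y:[88/3,36] z:[28,37] -> miss, prune
    N9 x:[101/3,110/3] y:[98/3,113/3] z:[37,46] -> miss, prune
  N12 x:[26,83/3] y:[97/3,109/3] z:[31,46] -> miss, prune

9 AABB tests over nodes [0, 2, 6, 8, 11, 10, 7, 9, 12]; 1 leaf entered; closest P7.

== RESULT ==
[0, 2, 6, 8, 11, 10, 7, 9, 12]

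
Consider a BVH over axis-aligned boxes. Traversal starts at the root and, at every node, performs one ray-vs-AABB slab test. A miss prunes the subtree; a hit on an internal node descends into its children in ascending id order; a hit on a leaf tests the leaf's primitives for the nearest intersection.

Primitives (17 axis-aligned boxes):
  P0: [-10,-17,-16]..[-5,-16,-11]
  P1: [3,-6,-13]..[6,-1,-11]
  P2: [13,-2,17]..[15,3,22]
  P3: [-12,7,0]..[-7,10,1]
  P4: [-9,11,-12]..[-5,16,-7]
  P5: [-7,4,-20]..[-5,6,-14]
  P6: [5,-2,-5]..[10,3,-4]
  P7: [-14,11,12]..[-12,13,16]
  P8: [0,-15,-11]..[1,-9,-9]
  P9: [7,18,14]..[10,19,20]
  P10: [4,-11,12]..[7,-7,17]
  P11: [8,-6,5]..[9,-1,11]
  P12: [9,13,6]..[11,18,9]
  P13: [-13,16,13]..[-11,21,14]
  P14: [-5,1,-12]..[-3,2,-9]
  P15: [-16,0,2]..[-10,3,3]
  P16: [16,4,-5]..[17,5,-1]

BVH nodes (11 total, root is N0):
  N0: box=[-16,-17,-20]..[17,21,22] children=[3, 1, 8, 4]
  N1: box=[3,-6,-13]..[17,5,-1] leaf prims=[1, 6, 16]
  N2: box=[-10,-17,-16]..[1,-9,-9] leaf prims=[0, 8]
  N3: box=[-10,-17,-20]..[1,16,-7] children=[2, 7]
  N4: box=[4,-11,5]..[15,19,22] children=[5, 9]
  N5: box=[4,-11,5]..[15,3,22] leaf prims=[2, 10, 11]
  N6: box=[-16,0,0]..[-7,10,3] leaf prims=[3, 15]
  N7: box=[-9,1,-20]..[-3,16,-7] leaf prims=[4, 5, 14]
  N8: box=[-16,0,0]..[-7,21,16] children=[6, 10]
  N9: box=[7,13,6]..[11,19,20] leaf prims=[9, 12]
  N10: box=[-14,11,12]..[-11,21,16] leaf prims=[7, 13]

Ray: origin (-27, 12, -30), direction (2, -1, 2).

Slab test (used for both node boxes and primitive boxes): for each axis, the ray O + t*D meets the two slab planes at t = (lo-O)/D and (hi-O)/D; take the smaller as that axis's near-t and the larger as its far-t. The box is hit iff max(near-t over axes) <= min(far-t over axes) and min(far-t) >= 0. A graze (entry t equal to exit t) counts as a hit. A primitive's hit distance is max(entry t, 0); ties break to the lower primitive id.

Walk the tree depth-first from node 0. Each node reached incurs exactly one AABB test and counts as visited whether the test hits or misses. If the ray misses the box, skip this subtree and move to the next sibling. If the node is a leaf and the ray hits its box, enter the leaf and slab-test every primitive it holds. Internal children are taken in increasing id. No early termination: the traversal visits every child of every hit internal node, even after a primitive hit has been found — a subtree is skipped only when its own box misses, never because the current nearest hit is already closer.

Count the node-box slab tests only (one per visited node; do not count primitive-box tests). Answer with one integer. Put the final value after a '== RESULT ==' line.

Traverse from the root:
N0 x:[11/2,22] y:[-9,29] z:[5,26] -> hit [11/2,22], descend [1, 3, 4, 8]
  N1 x:[15,22] y:[7,18] z:[17/2,29/2] -> miss, prune
  N3 x:[17/2,14] y:[-4,29] z:[5,23/2] -> hit [17/2,23/2], descend [2, 7]
    N2 x:[17/2,14] y:[21,29] z:[7,21/2] -> miss, prune
    N7 x:[9,12] y:[-4,11] z:[5,23/2] -> hit [9,11] leaf, test {P4(miss), P5(miss), P14(miss)}
  N4 x:[31/2,21] y:[-7,23] z:[35/2,26] -> hit [35/2,21], descend [5, 9]
    N5 x:[31/2,21] y:[9,23] z:[35/2,26] -> hit [35/2,21] leaf, test {P2(miss), P10(miss), P11@t=35/2}
    N9 x:[17,19] y:[-7,-1] z:[18,25] -> miss, prune
  N8 x:[11/2,10] y:[-9,12] z:[15,23] -> miss, prune

Visited [0, 1, 3, 2, 7, 4, 5, 9, 8]. Tests: 9 box, 2 leaf. Nearest: P11.

== RESULT ==
9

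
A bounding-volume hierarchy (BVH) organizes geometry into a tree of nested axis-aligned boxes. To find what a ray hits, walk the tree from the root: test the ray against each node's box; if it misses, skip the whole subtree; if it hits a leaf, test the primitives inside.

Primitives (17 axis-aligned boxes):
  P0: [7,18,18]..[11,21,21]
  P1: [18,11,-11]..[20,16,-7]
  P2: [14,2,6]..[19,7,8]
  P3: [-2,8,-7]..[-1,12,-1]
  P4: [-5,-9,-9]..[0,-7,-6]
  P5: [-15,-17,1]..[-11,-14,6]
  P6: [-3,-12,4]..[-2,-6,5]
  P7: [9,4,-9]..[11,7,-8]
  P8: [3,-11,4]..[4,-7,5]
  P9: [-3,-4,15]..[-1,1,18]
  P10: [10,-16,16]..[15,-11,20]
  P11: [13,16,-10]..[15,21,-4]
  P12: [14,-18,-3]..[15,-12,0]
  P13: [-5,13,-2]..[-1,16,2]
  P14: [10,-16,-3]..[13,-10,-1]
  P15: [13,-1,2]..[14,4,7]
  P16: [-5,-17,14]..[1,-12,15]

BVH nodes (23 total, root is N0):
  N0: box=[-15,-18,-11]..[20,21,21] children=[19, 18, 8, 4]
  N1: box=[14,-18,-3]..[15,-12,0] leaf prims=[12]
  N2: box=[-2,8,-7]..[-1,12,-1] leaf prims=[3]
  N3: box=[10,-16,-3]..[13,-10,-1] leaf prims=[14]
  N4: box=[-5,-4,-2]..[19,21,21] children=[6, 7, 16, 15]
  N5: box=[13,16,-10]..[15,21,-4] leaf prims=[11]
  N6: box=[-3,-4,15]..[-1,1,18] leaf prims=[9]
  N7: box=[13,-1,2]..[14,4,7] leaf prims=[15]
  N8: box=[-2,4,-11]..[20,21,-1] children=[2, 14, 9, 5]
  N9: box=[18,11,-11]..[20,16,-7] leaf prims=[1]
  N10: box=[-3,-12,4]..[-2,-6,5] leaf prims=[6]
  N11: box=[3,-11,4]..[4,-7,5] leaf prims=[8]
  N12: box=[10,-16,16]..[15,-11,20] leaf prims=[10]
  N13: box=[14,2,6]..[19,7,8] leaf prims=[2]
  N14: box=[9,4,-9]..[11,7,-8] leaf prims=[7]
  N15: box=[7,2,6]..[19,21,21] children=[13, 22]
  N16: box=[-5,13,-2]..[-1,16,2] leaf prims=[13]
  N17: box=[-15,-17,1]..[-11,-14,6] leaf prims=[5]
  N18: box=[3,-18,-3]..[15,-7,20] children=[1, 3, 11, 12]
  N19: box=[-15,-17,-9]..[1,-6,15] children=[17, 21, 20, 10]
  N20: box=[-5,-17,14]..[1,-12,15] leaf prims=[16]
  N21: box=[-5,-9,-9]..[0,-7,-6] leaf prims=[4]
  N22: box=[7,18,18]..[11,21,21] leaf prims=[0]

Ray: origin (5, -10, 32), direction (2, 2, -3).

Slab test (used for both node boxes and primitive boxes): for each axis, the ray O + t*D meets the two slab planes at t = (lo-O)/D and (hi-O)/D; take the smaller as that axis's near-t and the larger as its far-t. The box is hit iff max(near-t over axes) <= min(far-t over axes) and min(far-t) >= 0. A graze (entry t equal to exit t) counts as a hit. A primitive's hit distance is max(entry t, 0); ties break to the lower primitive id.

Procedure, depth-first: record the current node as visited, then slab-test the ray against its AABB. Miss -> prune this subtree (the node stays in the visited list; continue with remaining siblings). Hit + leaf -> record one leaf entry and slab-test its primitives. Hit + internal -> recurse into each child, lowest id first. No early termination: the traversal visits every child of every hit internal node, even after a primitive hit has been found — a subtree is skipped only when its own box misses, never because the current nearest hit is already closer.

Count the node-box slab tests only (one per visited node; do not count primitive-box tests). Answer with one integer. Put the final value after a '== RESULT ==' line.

Walk:
N0 x:[-10,15/2] y:[-4,31/2] z:[11/3,43/3] -> hit [11/3,15/2], descend [4, 8, 18, 19]
  N4 x:[-5,7] y:[3,31/2] z:[11/3,34/3] -> hit [11/3,7], descend [6, 7, 15, 16]
    N6 x:[-4,-3] y:[3,11/2] z:[14/3,17/3] -> miss, prune
    N7 x:[4,9/2] y:[9/2,7] z:[25/3,10] -> miss, prune
    N15 x:[1,7] y:[6,31/2] z:[11/3,26/3] -> hit [6,7], descend [13, 22]
      N13 x:[9/2,7] y:[6,17/2] z:[8,26/3] -> miss, prune
      N22 x:[1,3] y:[14,31/2] z:[11/3,14/3] -> miss, prune
    N16 x:[-5,-3] y:[23/2,13] z:[10,34/3] -> miss, prune
  N8 x:[-7/2,15/2] y:[7,31/2] z:[11,43/3] -> miss, prune
  N18 x:[-1,5] y:[-4,3/2] z:[4,35/3] -> miss, prune
  N19 x:[-10,-2] y:[-7/2,2] z:[17/3,41/3] -> miss, prune

Summary -> nodes [0, 4, 6, 7, 15, 13, 22, 16, 8, 18, 19]; box-tests=11; leaf-entries=0; first=miss

== RESULT ==
11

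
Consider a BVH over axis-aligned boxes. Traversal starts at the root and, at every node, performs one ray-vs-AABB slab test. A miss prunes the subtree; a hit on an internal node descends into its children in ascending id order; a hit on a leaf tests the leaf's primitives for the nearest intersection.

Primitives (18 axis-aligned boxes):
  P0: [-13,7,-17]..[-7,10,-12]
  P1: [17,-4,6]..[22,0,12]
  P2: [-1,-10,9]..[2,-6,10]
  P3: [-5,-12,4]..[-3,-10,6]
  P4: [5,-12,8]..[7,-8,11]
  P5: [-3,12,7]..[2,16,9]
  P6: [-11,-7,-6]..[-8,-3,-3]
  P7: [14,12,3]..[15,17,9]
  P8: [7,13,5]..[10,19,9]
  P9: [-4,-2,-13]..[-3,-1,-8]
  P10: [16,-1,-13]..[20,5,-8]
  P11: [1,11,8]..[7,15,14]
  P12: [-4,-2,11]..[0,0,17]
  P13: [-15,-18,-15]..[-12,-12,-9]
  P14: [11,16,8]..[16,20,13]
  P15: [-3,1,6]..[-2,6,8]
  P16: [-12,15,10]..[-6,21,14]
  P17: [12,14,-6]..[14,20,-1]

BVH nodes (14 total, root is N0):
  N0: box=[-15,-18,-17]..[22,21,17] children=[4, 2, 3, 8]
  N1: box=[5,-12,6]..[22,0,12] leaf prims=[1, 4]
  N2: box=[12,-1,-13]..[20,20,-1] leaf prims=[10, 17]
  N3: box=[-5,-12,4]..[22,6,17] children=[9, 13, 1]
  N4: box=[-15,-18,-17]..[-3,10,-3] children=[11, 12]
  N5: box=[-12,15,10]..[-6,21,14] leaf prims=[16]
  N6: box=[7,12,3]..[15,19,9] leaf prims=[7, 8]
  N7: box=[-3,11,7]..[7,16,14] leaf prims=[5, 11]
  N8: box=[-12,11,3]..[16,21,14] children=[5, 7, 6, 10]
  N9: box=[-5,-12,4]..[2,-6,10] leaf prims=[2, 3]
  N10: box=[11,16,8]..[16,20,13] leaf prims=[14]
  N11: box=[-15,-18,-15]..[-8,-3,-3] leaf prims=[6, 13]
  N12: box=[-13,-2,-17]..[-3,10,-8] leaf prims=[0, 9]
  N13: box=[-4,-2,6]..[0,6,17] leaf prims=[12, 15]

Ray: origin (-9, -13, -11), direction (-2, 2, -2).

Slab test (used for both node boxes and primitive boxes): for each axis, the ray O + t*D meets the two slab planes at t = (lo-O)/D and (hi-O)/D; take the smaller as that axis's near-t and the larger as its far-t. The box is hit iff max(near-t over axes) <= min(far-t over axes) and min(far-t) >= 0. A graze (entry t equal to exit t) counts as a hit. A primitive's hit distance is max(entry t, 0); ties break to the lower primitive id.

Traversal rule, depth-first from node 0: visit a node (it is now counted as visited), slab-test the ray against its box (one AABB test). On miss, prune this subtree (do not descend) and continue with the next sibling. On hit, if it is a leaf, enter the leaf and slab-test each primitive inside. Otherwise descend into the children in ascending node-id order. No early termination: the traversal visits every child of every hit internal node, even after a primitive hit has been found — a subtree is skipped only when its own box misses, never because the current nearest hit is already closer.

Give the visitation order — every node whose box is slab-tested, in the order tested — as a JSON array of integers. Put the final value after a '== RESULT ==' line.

Trace the traversal:
N0 x:[-31/2,3] y:[-5/2,17] z:[-14,3] -> hit [-5/2,3], descend [2, 3, 4, 8]
  N2 x:[-29/2,-21/2] y:[6,33/2] z:[-5,1] -> miss, prune
  N3 x:[-31/2,-2] y:[1/2,19/2] z:[-14,-15/2] -> miss, prune
  N4 x:[-3,3] y:[-5/2,23/2] z:[-4,3] -> hit [-5/2,3], descend [11, 12]
    N11 x:[-1/2,3] y:[-5/2,5] z:[-4,2] -> hit [-1/2,2] leaf, test {P6(miss), P13(miss)}
    N12 x:[-3,2] y:[11/2,23/2] z:[-3/2,3] -> miss, prune
  N8 x:[-25/2,3/2] y:[12,17] z:[-25/2,-7] -> miss, prune

7 AABB tests over nodes [0, 2, 3, 4, 11, 12, 8]; 1 leaf entered; closest miss.

== RESULT ==
[0, 2, 3, 4, 11, 12, 8]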